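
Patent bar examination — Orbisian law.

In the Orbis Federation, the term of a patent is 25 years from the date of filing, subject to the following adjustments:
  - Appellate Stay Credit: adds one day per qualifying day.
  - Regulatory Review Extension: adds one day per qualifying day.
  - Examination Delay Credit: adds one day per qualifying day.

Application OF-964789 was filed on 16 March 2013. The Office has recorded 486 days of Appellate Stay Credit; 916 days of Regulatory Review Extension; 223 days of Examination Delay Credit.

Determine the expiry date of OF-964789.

2042-08-27

Base term: filing date + 25 years → 16 March 2038.
Appellate Stay Credit: +486 days → 15 July 2039.
Regulatory Review Extension: +916 days → 16 January 2042.
Examination Delay Credit: +223 days → 27 August 2042.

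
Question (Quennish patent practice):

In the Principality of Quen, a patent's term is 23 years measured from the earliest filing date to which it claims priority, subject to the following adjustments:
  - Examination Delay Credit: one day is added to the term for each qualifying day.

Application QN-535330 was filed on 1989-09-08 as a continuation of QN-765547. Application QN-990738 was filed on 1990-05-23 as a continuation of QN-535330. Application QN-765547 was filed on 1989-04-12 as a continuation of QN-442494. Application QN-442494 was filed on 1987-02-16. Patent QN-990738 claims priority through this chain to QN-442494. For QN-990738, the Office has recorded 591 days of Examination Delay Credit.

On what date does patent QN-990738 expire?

September 30, 2011

Earliest priority filing: 16 February 1987.
Base term: 16 February 1987 + 23 years → 16 February 2010.
Examination Delay Credit: +591 days → 30 September 2011.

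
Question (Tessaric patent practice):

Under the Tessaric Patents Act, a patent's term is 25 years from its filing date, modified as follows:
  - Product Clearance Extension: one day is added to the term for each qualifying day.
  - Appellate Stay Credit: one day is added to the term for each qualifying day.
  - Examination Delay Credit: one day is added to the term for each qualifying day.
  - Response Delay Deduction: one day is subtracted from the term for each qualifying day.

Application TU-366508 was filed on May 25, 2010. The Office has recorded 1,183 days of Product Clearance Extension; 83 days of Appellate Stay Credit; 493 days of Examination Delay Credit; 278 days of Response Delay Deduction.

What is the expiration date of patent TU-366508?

June 14, 2039

Base term: filing date + 25 years → 25 May 2035.
Product Clearance Extension: +1183 days → 20 August 2038.
Appellate Stay Credit: +83 days → 11 November 2038.
Examination Delay Credit: +493 days → 18 March 2040.
Response Delay Deduction: −278 days → 14 June 2039.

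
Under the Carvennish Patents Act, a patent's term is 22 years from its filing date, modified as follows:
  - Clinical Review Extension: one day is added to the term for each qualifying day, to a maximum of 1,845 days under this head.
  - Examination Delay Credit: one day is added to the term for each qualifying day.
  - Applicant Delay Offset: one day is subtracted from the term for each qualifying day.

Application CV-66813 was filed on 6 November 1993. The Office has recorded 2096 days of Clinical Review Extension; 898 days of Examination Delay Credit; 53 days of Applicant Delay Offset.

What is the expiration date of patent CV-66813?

2023-03-19

Base term: filing date + 22 years → 6 November 2015.
Clinical Review Extension: 2096 days claimed exceeds the 1845-day cap, so +1845 days → 24 November 2020.
Examination Delay Credit: +898 days → 11 May 2023.
Applicant Delay Offset: −53 days → 19 March 2023.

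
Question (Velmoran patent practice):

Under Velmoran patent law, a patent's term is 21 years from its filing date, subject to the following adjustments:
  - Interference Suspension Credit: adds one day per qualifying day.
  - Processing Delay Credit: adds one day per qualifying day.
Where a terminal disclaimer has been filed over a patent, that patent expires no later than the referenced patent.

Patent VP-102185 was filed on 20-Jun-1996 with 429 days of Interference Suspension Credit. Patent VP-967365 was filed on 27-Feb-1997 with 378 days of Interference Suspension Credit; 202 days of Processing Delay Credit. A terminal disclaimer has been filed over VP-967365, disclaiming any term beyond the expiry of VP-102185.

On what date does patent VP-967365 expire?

Natural term of VP-967365:
  Base: filing + 21 years → 27 February 2018.
  Interference Suspension Credit: +378 days → 12 March 2019.
  Processing Delay Credit: +202 days → 30 September 2019.
Expiry of referenced patent VP-102185:
  Base: filing + 21 years → 20 June 2017.
  Interference Suspension Credit: +429 days → 23 August 2018.
Terminal disclaimer: VP-967365 expires on the earlier of 30 September 2019 and 23 August 2018.

August 23, 2018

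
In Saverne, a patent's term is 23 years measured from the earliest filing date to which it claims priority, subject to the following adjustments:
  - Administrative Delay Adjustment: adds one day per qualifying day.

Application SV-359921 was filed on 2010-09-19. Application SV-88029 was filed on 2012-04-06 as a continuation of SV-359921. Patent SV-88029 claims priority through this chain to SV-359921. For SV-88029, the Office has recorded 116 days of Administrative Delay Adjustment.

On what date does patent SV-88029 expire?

January 13, 2034

Earliest priority filing: 19 September 2010.
Base term: 19 September 2010 + 23 years → 19 September 2033.
Administrative Delay Adjustment: +116 days → 13 January 2034.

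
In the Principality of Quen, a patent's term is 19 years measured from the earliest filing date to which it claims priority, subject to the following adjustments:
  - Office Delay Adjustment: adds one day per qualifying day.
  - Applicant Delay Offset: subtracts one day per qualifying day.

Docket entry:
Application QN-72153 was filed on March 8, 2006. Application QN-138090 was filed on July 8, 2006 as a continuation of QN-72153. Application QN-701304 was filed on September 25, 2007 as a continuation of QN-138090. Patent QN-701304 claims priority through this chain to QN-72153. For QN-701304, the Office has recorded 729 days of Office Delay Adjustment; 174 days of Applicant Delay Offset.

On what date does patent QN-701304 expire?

Earliest priority filing: 8 March 2006.
Base term: 8 March 2006 + 19 years → 8 March 2025.
Office Delay Adjustment: +729 days → 7 March 2027.
Applicant Delay Offset: −174 days → 14 September 2026.

2026-09-14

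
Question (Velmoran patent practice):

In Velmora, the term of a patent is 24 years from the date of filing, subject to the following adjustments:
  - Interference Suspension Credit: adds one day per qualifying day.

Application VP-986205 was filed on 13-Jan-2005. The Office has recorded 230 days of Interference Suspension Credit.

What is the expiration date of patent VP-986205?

Base term: filing date + 24 years → 13 January 2029.
Interference Suspension Credit: +230 days → 31 August 2029.

2029-08-31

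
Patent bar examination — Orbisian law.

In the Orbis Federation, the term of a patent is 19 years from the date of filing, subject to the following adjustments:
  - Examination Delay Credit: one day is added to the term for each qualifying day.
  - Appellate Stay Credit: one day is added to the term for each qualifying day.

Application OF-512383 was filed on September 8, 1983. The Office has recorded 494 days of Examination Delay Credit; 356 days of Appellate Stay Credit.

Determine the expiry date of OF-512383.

January 5, 2005

Base term: filing date + 19 years → 8 September 2002.
Examination Delay Credit: +494 days → 15 January 2004.
Appellate Stay Credit: +356 days → 5 January 2005.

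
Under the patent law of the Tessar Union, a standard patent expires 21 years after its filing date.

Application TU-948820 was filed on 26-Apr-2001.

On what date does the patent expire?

Filing date + 21 years → 26 April 2022.

April 26, 2022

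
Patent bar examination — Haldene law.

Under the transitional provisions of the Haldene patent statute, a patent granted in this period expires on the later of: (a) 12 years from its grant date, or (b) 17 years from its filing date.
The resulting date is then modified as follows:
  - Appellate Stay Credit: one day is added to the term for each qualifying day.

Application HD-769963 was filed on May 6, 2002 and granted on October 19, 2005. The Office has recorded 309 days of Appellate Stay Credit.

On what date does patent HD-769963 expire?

2020-03-10

(a) grant + 12 years → 19 October 2017.
(b) filing + 17 years → 6 May 2019.
Later of the two: 6 May 2019.
Appellate Stay Credit: +309 days → 10 March 2020.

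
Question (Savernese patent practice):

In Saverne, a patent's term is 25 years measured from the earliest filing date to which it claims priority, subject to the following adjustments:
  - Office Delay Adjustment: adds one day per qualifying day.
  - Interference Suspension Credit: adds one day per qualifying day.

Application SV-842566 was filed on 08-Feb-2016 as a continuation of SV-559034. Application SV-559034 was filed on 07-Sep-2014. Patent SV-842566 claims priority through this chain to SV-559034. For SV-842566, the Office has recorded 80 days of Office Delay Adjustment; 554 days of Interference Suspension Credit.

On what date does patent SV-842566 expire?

Earliest priority filing: 7 September 2014.
Base term: 7 September 2014 + 25 years → 7 September 2039.
Office Delay Adjustment: +80 days → 26 November 2039.
Interference Suspension Credit: +554 days → 2 June 2041.

2041-06-02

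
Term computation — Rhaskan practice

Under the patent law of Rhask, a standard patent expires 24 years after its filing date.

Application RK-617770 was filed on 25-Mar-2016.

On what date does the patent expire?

2040-03-25

Filing date + 24 years → 25 March 2040.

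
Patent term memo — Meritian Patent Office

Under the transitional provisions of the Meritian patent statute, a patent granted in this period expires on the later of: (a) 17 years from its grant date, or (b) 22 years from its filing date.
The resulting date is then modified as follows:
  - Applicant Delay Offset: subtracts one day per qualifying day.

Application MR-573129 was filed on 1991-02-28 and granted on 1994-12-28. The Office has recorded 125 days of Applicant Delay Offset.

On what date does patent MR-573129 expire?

October 26, 2012

(a) grant + 17 years → 28 December 2011.
(b) filing + 22 years → 28 February 2013.
Later of the two: 28 February 2013.
Applicant Delay Offset: −125 days → 26 October 2012.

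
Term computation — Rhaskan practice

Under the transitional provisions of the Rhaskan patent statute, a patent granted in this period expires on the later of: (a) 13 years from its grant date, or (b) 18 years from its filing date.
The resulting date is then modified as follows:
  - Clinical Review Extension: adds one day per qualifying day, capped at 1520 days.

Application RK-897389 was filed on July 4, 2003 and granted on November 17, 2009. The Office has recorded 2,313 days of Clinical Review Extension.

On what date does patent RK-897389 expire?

(a) grant + 13 years → 17 November 2022.
(b) filing + 18 years → 4 July 2021.
Later of the two: 17 November 2022.
Clinical Review Extension: 2313 days claimed exceeds the 1520-day cap, so +1520 days → 15 January 2027.

2027-01-15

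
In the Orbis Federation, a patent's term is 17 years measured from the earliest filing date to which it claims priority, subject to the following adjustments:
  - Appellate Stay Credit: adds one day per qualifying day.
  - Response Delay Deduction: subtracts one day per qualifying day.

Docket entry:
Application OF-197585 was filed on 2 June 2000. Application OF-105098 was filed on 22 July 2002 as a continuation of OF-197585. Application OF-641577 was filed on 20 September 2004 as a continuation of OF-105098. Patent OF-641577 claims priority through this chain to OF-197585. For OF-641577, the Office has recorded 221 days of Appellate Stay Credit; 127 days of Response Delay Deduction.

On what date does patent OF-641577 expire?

2017-09-04

Earliest priority filing: 2 June 2000.
Base term: 2 June 2000 + 17 years → 2 June 2017.
Appellate Stay Credit: +221 days → 9 January 2018.
Response Delay Deduction: −127 days → 4 September 2017.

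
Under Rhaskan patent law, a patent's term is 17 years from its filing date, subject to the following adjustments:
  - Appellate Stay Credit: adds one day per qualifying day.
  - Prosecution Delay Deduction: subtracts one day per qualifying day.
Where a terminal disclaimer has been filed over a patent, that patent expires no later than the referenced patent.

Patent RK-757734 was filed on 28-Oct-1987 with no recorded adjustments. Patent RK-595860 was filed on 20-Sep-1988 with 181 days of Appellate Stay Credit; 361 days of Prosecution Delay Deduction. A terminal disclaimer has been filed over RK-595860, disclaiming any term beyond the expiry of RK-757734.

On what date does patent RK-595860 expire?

2004-10-28

Natural term of RK-595860:
  Base: filing + 17 years → 20 September 2005.
  Appellate Stay Credit: +181 days → 20 March 2006.
  Prosecution Delay Deduction: −361 days → 24 March 2005.
Expiry of referenced patent RK-757734:
  Base: filing + 17 years → 28 October 2004.
Terminal disclaimer: RK-595860 expires on the earlier of 24 March 2005 and 28 October 2004.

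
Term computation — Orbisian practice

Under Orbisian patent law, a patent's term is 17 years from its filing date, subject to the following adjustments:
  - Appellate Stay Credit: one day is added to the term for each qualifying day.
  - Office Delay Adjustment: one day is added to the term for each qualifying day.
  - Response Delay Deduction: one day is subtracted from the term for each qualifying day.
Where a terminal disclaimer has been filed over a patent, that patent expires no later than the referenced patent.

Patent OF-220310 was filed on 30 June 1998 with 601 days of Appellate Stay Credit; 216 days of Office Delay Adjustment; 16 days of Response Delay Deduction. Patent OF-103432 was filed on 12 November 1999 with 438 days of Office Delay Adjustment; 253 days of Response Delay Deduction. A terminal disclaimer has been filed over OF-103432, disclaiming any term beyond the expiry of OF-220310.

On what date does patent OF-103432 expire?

Natural term of OF-103432:
  Base: filing + 17 years → 12 November 2016.
  Office Delay Adjustment: +438 days → 24 January 2018.
  Response Delay Deduction: −253 days → 16 May 2017.
Expiry of referenced patent OF-220310:
  Base: filing + 17 years → 30 June 2015.
  Appellate Stay Credit: +601 days → 20 February 2017.
  Office Delay Adjustment: +216 days → 24 September 2017.
  Response Delay Deduction: −16 days → 8 September 2017.
Terminal disclaimer: OF-103432 expires on the earlier of 16 May 2017 and 8 September 2017.

May 16, 2017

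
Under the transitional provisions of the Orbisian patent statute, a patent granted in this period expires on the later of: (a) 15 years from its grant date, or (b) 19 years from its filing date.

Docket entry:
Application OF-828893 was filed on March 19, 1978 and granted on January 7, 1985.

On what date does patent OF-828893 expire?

January 7, 2000

(a) grant + 15 years → 7 January 2000.
(b) filing + 19 years → 19 March 1997.
Later of the two: 7 January 2000.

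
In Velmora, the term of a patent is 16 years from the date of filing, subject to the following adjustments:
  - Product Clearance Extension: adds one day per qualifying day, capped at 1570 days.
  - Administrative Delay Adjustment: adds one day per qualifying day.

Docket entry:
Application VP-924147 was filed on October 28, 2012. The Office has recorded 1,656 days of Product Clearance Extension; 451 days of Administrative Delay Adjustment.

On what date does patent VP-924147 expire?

Base term: filing date + 16 years → 28 October 2028.
Product Clearance Extension: 1656 days claimed exceeds the 1570-day cap, so +1570 days → 14 February 2033.
Administrative Delay Adjustment: +451 days → 11 May 2034.

May 11, 2034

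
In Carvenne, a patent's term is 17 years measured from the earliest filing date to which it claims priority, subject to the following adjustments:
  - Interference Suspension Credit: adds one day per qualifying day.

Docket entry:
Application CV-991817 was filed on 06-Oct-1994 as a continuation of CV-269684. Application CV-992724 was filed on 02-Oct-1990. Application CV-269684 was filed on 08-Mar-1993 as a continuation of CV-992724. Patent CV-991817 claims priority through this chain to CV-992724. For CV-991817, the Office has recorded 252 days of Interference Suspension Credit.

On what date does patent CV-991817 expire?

Earliest priority filing: 2 October 1990.
Base term: 2 October 1990 + 17 years → 2 October 2007.
Interference Suspension Credit: +252 days → 10 June 2008.

June 10, 2008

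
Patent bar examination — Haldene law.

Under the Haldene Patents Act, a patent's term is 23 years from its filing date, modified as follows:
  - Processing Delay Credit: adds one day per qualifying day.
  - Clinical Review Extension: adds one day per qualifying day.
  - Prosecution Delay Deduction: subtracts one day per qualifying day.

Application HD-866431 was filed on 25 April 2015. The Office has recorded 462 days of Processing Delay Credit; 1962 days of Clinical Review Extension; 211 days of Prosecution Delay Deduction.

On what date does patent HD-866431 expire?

2044-05-16

Base term: filing date + 23 years → 25 April 2038.
Processing Delay Credit: +462 days → 31 July 2039.
Clinical Review Extension: +1962 days → 13 December 2044.
Prosecution Delay Deduction: −211 days → 16 May 2044.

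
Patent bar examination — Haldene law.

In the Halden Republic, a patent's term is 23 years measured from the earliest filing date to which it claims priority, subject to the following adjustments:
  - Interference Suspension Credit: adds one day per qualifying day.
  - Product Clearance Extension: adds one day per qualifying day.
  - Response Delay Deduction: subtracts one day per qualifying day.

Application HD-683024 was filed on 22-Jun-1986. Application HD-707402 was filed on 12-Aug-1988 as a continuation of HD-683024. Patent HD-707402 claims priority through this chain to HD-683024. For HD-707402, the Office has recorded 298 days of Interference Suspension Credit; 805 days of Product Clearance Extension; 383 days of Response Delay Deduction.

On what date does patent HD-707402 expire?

Earliest priority filing: 22 June 1986.
Base term: 22 June 1986 + 23 years → 22 June 2009.
Interference Suspension Credit: +298 days → 16 April 2010.
Product Clearance Extension: +805 days → 29 June 2012.
Response Delay Deduction: −383 days → 12 June 2011.

June 12, 2011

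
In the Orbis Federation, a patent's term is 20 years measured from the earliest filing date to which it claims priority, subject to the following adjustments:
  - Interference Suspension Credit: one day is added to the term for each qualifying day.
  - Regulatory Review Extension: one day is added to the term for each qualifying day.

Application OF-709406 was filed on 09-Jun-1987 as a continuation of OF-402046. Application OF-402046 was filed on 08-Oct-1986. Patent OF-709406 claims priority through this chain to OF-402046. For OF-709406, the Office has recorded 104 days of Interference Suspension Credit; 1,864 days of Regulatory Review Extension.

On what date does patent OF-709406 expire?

Earliest priority filing: 8 October 1986.
Base term: 8 October 1986 + 20 years → 8 October 2006.
Interference Suspension Credit: +104 days → 20 January 2007.
Regulatory Review Extension: +1864 days → 27 February 2012.

2012-02-27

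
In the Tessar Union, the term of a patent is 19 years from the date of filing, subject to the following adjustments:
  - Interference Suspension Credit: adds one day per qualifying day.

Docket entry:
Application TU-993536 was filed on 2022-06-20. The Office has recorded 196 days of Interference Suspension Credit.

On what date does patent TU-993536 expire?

Base term: filing date + 19 years → 20 June 2041.
Interference Suspension Credit: +196 days → 2 January 2042.

January 2, 2042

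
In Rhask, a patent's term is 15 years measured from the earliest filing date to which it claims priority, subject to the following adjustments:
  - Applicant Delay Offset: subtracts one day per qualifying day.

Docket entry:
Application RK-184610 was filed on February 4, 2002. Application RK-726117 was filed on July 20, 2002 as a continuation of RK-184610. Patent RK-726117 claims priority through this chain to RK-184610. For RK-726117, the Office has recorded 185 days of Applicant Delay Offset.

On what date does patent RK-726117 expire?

Earliest priority filing: 4 February 2002.
Base term: 4 February 2002 + 15 years → 4 February 2017.
Applicant Delay Offset: −185 days → 3 August 2016.

2016-08-03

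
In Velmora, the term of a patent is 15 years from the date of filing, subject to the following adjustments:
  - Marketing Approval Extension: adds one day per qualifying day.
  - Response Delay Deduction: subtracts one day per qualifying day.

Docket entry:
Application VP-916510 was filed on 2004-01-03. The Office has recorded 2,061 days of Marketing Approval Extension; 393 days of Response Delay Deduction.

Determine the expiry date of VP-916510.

Base term: filing date + 15 years → 3 January 2019.
Marketing Approval Extension: +2061 days → 25 August 2024.
Response Delay Deduction: −393 days → 29 July 2023.

July 29, 2023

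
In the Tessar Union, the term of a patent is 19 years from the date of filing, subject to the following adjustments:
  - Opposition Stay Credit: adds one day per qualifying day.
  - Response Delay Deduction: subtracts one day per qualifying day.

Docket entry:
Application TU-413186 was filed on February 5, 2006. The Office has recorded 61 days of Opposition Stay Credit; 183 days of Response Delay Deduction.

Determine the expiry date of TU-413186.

Base term: filing date + 19 years → 5 February 2025.
Opposition Stay Credit: +61 days → 7 April 2025.
Response Delay Deduction: −183 days → 6 October 2024.

October 6, 2024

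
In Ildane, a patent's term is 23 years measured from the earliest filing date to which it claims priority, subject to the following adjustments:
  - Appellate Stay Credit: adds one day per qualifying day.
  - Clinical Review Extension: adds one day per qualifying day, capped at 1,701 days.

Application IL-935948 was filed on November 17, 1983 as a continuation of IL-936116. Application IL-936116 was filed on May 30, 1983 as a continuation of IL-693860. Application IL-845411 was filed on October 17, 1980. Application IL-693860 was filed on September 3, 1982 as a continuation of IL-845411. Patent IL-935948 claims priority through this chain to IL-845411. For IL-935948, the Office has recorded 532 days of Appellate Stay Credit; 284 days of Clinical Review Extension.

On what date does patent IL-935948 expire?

2006-01-10

Earliest priority filing: 17 October 1980.
Base term: 17 October 1980 + 23 years → 17 October 2003.
Appellate Stay Credit: +532 days → 1 April 2005.
Clinical Review Extension: 284 days (within the 1701-day cap) → +284 days → 10 January 2006.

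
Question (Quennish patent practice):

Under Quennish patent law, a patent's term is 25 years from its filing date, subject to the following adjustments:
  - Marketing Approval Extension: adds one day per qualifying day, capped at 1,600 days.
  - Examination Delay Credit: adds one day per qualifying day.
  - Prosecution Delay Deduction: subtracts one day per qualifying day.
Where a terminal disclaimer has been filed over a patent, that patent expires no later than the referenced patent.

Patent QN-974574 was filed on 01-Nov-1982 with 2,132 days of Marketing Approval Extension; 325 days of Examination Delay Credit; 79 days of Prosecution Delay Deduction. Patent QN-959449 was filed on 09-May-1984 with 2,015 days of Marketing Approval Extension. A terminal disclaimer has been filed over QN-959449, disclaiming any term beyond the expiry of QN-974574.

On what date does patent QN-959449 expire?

November 20, 2012

Natural term of QN-959449:
  Base: filing + 25 years → 9 May 2009.
  Marketing Approval Extension: 2015 days claimed exceeds the 1600-day cap, so +1600 days → 25 September 2013.
Expiry of referenced patent QN-974574:
  Base: filing + 25 years → 1 November 2007.
  Marketing Approval Extension: 2132 days claimed exceeds the 1600-day cap, so +1600 days → 19 March 2012.
  Examination Delay Credit: +325 days → 7 February 2013.
  Prosecution Delay Deduction: −79 days → 20 November 2012.
Terminal disclaimer: QN-959449 expires on the earlier of 25 September 2013 and 20 November 2012.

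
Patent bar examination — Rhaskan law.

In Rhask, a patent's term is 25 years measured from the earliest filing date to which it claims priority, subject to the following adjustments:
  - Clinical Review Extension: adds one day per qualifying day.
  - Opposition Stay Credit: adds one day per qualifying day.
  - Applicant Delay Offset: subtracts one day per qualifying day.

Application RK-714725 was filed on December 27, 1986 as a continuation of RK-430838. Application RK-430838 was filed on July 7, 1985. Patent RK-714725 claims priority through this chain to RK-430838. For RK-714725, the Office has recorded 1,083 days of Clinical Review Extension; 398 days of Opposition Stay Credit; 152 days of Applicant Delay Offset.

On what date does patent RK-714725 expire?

February 25, 2014

Earliest priority filing: 7 July 1985.
Base term: 7 July 1985 + 25 years → 7 July 2010.
Clinical Review Extension: +1083 days → 24 June 2013.
Opposition Stay Credit: +398 days → 27 July 2014.
Applicant Delay Offset: −152 days → 25 February 2014.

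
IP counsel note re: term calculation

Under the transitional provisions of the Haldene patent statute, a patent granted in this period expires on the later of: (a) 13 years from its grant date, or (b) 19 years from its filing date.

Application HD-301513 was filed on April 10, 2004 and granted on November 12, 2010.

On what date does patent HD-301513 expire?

November 12, 2023

(a) grant + 13 years → 12 November 2023.
(b) filing + 19 years → 10 April 2023.
Later of the two: 12 November 2023.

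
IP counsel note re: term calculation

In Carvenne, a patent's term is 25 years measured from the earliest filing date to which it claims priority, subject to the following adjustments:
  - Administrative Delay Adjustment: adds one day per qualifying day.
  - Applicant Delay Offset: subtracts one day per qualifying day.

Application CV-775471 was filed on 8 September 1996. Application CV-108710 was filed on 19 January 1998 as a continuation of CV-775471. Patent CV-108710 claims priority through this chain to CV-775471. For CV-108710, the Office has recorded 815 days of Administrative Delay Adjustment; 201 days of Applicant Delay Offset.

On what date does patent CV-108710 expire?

2023-05-15

Earliest priority filing: 8 September 1996.
Base term: 8 September 1996 + 25 years → 8 September 2021.
Administrative Delay Adjustment: +815 days → 2 December 2023.
Applicant Delay Offset: −201 days → 15 May 2023.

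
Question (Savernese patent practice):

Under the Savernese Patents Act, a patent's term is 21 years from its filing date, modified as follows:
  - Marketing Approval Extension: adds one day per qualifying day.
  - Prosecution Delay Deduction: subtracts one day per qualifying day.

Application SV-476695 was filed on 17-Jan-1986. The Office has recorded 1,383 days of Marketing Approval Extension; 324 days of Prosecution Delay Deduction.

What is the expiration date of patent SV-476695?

Base term: filing date + 21 years → 17 January 2007.
Marketing Approval Extension: +1383 days → 31 October 2010.
Prosecution Delay Deduction: −324 days → 11 December 2009.

December 11, 2009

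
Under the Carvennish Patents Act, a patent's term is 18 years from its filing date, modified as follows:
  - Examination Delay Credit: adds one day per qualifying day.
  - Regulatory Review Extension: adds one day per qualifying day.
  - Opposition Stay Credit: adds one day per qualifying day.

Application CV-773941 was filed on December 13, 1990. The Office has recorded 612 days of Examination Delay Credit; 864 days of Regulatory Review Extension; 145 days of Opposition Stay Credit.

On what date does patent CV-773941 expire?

Base term: filing date + 18 years → 13 December 2008.
Examination Delay Credit: +612 days → 17 August 2010.
Regulatory Review Extension: +864 days → 28 December 2012.
Opposition Stay Credit: +145 days → 22 May 2013.

2013-05-22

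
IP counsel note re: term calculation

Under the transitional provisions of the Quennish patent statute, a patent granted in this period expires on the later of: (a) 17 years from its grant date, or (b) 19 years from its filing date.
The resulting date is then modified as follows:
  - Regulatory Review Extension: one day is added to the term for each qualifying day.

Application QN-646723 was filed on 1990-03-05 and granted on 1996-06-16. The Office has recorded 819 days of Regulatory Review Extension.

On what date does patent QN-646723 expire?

(a) grant + 17 years → 16 June 2013.
(b) filing + 19 years → 5 March 2009.
Later of the two: 16 June 2013.
Regulatory Review Extension: +819 days → 13 September 2015.

2015-09-13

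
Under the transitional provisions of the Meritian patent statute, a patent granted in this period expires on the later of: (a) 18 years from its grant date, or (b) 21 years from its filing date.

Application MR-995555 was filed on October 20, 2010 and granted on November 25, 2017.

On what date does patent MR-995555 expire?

2035-11-25

(a) grant + 18 years → 25 November 2035.
(b) filing + 21 years → 20 October 2031.
Later of the two: 25 November 2035.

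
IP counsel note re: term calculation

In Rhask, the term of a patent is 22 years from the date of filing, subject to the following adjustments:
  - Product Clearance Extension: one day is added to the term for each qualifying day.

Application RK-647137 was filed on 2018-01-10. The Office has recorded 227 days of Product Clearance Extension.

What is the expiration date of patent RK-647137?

2040-08-24

Base term: filing date + 22 years → 10 January 2040.
Product Clearance Extension: +227 days → 24 August 2040.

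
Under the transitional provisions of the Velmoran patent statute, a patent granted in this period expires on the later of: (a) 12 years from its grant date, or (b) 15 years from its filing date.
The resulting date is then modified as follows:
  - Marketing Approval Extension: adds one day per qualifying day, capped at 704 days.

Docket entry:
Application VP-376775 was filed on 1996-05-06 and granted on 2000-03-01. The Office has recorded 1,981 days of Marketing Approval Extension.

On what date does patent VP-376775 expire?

February 3, 2014

(a) grant + 12 years → 1 March 2012.
(b) filing + 15 years → 6 May 2011.
Later of the two: 1 March 2012.
Marketing Approval Extension: 1981 days claimed exceeds the 704-day cap, so +704 days → 3 February 2014.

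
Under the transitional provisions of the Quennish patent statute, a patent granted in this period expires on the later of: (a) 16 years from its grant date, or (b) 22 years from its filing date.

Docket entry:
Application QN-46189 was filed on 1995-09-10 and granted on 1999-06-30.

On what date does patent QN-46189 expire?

September 10, 2017

(a) grant + 16 years → 30 June 2015.
(b) filing + 22 years → 10 September 2017.
Later of the two: 10 September 2017.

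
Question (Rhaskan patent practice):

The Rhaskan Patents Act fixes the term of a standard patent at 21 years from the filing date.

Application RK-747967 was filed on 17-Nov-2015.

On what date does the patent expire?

2036-11-17

Filing date + 21 years → 17 November 2036.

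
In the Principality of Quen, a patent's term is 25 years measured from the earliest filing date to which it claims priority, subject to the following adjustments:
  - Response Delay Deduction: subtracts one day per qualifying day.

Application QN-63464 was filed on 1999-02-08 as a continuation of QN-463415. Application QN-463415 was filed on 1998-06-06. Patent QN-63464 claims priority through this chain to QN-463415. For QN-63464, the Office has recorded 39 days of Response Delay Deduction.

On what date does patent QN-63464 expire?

2023-04-28

Earliest priority filing: 6 June 1998.
Base term: 6 June 1998 + 25 years → 6 June 2023.
Response Delay Deduction: −39 days → 28 April 2023.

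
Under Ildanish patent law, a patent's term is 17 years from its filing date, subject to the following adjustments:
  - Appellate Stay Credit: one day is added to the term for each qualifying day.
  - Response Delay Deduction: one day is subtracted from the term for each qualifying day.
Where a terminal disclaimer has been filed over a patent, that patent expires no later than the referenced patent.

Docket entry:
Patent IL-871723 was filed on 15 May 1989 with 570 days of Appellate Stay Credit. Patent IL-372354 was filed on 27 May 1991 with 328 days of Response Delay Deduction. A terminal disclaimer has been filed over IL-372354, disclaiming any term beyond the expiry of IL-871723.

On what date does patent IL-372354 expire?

July 4, 2007

Natural term of IL-372354:
  Base: filing + 17 years → 27 May 2008.
  Response Delay Deduction: −328 days → 4 July 2007.
Expiry of referenced patent IL-871723:
  Base: filing + 17 years → 15 May 2006.
  Appellate Stay Credit: +570 days → 6 December 2007.
Terminal disclaimer: IL-372354 expires on the earlier of 4 July 2007 and 6 December 2007.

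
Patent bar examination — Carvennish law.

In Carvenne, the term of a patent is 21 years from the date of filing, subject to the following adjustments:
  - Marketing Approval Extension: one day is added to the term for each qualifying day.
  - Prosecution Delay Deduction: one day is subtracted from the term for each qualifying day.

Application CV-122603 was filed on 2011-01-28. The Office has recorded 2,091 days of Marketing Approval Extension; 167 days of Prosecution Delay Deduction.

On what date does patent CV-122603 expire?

2037-05-05

Base term: filing date + 21 years → 28 January 2032.
Marketing Approval Extension: +2091 days → 19 October 2037.
Prosecution Delay Deduction: −167 days → 5 May 2037.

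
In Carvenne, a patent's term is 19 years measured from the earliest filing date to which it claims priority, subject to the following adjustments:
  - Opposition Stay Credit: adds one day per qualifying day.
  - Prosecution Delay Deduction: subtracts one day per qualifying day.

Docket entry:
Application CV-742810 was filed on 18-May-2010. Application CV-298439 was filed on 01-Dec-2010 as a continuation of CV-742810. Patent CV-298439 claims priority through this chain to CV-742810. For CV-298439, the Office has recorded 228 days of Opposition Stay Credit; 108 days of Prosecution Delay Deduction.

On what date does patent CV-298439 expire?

September 15, 2029

Earliest priority filing: 18 May 2010.
Base term: 18 May 2010 + 19 years → 18 May 2029.
Opposition Stay Credit: +228 days → 1 January 2030.
Prosecution Delay Deduction: −108 days → 15 September 2029.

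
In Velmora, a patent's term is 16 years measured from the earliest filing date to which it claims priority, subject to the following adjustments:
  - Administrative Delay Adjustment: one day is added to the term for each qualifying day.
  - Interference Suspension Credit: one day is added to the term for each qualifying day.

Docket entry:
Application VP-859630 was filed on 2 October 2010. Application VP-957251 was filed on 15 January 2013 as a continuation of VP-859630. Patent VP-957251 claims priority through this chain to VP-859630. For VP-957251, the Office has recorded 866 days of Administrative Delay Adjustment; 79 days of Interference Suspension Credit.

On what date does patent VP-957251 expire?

Earliest priority filing: 2 October 2010.
Base term: 2 October 2010 + 16 years → 2 October 2026.
Administrative Delay Adjustment: +866 days → 14 February 2029.
Interference Suspension Credit: +79 days → 4 May 2029.

May 4, 2029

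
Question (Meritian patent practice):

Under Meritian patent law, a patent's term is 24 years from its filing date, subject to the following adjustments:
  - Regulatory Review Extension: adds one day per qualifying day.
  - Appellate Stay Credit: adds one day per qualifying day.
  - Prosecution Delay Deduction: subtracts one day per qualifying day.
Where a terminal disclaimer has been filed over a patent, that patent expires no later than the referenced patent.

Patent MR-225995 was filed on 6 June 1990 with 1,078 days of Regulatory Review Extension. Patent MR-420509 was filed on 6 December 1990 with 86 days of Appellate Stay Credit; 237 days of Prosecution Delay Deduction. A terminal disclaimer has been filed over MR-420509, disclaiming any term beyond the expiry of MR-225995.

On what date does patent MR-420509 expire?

Natural term of MR-420509:
  Base: filing + 24 years → 6 December 2014.
  Appellate Stay Credit: +86 days → 2 March 2015.
  Prosecution Delay Deduction: −237 days → 8 July 2014.
Expiry of referenced patent MR-225995:
  Base: filing + 24 years → 6 June 2014.
  Regulatory Review Extension: +1078 days → 19 May 2017.
Terminal disclaimer: MR-420509 expires on the earlier of 8 July 2014 and 19 May 2017.

July 8, 2014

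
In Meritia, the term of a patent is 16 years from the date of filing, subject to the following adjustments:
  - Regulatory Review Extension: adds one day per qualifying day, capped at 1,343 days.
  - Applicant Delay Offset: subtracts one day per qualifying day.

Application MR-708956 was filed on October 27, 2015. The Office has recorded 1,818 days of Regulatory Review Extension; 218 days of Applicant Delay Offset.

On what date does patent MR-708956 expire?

November 25, 2034

Base term: filing date + 16 years → 27 October 2031.
Regulatory Review Extension: 1818 days claimed exceeds the 1343-day cap, so +1343 days → 1 July 2035.
Applicant Delay Offset: −218 days → 25 November 2034.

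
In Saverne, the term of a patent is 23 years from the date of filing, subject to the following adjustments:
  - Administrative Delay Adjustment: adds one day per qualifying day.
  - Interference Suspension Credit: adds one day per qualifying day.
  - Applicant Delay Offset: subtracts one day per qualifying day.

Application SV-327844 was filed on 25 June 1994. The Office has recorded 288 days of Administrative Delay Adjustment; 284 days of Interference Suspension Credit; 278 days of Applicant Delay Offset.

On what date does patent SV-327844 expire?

April 15, 2018

Base term: filing date + 23 years → 25 June 2017.
Administrative Delay Adjustment: +288 days → 9 April 2018.
Interference Suspension Credit: +284 days → 18 January 2019.
Applicant Delay Offset: −278 days → 15 April 2018.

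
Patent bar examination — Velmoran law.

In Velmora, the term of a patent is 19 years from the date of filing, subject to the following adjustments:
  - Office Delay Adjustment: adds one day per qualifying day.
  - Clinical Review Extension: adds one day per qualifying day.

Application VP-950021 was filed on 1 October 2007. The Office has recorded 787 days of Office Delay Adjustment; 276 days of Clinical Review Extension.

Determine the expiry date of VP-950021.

Base term: filing date + 19 years → 1 October 2026.
Office Delay Adjustment: +787 days → 26 November 2028.
Clinical Review Extension: +276 days → 29 August 2029.

August 29, 2029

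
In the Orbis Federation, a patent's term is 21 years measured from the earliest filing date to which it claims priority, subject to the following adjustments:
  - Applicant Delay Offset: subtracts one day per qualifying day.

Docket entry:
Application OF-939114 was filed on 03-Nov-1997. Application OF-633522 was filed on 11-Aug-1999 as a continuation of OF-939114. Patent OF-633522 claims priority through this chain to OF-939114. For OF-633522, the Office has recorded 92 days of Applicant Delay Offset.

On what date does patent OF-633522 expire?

August 3, 2018

Earliest priority filing: 3 November 1997.
Base term: 3 November 1997 + 21 years → 3 November 2018.
Applicant Delay Offset: −92 days → 3 August 2018.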